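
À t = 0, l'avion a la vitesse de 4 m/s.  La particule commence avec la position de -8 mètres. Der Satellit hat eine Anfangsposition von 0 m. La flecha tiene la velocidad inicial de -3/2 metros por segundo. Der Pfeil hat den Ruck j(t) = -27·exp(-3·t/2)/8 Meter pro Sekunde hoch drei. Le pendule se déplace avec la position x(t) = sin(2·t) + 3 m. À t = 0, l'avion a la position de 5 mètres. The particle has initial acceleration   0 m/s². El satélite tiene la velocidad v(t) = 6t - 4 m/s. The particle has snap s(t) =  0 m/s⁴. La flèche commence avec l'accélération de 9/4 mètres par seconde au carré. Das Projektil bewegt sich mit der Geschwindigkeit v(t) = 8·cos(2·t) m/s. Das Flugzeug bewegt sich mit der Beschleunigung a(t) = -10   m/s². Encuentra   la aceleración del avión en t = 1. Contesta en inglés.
We have acceleration a(t) = -10. Substituting t = 1: a(1) = -10.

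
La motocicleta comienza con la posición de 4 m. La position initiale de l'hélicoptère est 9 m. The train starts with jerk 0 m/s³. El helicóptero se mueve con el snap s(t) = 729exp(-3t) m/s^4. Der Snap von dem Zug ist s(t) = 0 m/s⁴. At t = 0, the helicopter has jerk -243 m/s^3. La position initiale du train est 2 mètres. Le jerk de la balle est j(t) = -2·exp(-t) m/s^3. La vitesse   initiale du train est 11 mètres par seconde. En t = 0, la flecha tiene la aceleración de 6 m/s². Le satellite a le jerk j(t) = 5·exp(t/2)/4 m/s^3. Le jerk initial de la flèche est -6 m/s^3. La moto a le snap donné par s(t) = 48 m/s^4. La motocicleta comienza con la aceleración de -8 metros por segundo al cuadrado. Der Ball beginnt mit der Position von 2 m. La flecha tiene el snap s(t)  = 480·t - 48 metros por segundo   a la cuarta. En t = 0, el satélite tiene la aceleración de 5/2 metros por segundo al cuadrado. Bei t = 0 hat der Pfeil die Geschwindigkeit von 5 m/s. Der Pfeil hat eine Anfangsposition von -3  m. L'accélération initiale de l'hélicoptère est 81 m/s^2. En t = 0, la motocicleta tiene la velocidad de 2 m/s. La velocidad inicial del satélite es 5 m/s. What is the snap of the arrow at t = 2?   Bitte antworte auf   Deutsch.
Aus der Gleichung für den Snap s(t) = 480·t - 48, setzen wir t = 2 ein und erhalten s = 912.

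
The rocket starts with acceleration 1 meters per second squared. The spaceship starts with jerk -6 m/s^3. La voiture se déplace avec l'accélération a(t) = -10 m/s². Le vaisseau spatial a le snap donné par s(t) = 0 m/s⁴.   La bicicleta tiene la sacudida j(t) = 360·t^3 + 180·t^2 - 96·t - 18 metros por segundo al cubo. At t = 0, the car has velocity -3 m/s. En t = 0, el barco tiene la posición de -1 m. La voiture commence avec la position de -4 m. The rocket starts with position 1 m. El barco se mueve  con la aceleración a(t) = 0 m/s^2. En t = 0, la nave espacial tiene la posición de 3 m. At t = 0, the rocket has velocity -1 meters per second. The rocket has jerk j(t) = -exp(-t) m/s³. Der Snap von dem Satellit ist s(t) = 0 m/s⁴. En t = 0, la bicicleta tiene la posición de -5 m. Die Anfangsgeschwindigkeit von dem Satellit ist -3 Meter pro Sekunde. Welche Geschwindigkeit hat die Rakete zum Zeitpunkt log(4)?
Um dies zu lösen, müssen wir 2 Stammfunktionen unserer Gleichung für den Ruck j(t) = -exp(-t) finden. Das Integral von dem Ruck, mit a(0) = 1, ergibt die Beschleunigung: a(t) = exp(-t). Mit ∫a(t)dt und Anwendung von v(0) = -1, finden wir v(t) = -exp(-t). Mit v(t) = -exp(-t) und Einsetzen von t = log(4), finden wir v = -1/4.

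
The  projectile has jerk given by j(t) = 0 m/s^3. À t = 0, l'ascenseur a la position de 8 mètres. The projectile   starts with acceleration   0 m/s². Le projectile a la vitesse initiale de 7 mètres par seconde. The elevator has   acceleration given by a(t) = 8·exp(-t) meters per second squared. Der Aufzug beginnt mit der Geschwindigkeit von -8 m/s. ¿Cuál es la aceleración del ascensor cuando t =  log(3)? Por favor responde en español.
De la ecuación de la aceleración a(t) = 8·exp(-t), sustituimos t = log(3) para obtener a = 8/3.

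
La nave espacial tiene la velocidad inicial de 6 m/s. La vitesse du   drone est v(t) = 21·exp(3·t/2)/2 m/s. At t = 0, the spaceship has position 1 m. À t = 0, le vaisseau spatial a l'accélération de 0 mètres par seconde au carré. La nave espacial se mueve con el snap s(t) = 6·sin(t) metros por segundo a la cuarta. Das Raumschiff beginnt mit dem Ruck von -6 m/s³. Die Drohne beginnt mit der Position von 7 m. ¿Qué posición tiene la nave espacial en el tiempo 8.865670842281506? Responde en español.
Partiendo del snap s(t) = 6·sin(t), tomamos 4 integrales. Tomando ∫s(t)dt y aplicando j(0) = -6, encontramos j(t) = -6·cos(t). Tomando ∫j(t)dt y aplicando a(0) = 0, encontramos a(t) = -6·sin(t). La integral de la aceleración, con v(0) = 6, da la velocidad: v(t) = 6·cos(t). Tomando ∫v(t)dt y aplicando x(0) = 1, encontramos x(t) = 6·sin(t) + 1. Tenemos la posición x(t) = 6·sin(t) + 1. Sustituyendo t = 8.865670842281506: x(8.865670842281506) = 4.18257692713592.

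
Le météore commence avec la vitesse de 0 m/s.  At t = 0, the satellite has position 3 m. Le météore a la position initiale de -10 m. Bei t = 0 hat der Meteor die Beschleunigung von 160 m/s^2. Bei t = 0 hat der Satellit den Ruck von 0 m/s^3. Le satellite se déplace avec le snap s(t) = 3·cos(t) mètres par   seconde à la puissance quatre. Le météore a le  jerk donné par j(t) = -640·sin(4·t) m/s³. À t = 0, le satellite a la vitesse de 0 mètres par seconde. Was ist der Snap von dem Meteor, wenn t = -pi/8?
Ausgehend von dem Ruck j(t) = -640·sin(4·t), nehmen wir 1 Ableitung. Mit d/dt von j(t) finden wir s(t) = -2560·cos(4·t). Mit s(t) = -2560·cos(4·t) und Einsetzen von t = -pi/8, finden wir s = 0.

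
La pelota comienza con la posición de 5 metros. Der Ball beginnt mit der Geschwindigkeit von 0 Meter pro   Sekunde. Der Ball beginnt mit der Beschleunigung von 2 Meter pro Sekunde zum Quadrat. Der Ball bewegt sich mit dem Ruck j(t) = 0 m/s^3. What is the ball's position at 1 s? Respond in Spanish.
Partiendo de la sacudida j(t) = 0, tomamos 3 antiderivadas. La antiderivada de la sacudida, con a(0) = 2, da la aceleración: a(t) = 2. La antiderivada de la aceleración es la velocidad. Usando v(0) = 0, obtenemos v(t) = 2·t. La integral de la velocidad es la posición. Usando x(0) = 5, obtenemos x(t) = t^2 + 5. Tenemos la posición x(t) = t^2 + 5. Sustituyendo t = 1: x(1) = 6.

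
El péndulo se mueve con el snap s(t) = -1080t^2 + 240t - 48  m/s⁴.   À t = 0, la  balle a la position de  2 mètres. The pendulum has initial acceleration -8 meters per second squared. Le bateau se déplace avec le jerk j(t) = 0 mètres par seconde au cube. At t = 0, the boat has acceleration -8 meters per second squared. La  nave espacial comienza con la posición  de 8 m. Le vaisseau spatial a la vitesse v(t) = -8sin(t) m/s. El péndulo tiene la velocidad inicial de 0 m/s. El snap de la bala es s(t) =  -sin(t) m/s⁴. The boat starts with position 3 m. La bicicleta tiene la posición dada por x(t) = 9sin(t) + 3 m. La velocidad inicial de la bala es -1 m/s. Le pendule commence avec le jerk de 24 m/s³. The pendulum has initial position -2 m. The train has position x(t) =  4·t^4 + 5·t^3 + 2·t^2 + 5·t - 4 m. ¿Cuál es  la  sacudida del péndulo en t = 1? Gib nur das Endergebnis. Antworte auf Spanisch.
La respuesta es -264.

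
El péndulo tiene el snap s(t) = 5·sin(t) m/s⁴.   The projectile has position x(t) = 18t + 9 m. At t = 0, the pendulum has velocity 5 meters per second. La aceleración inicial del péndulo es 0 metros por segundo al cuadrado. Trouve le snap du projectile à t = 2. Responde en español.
Partiendo de la posición x(t) = 18·t + 9, tomamos 4 derivadas. Tomando d/dt de x(t), encontramos v(t) = 18. Derivando la velocidad, obtenemos la aceleración: a(t) = 0. Tomando d/dt de a(t), encontramos j(t) = 0. La derivada de la sacudida da el snap: s(t) = 0. Usando s(t) = 0 y sustituyendo t = 2, encontramos s = 0.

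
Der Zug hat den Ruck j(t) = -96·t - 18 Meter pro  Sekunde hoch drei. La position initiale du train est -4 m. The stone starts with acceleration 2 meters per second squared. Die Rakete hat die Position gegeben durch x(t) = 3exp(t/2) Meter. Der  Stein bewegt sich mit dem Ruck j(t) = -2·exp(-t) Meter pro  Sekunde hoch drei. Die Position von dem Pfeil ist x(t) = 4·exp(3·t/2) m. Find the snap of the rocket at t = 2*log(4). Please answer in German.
Ausgehend von der Position x(t) = 3·exp(t/2), nehmen wir 4 Ableitungen. Mit d/dt von x(t) finden wir v(t) = 3·exp(t/2)/2. Mit d/dt von v(t) finden wir a(t) = 3·exp(t/2)/4. Durch Ableiten von der Beschleunigung erhalten wir den Ruck: j(t) = 3·exp(t/2)/8. Die Ableitung von dem Ruck ergibt den Snap: s(t) = 3·exp(t/2)/16. Mit s(t) = 3·exp(t/2)/16 und Einsetzen von t = 2*log(4), finden wir s = 3/4.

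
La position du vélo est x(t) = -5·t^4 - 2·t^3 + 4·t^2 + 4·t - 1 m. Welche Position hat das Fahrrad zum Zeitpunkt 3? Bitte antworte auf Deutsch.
Aus der Gleichung für die Position x(t) = -5·t^4 - 2·t^3 + 4·t^2 + 4·t - 1, setzen wir t = 3 ein und erhalten x = -412.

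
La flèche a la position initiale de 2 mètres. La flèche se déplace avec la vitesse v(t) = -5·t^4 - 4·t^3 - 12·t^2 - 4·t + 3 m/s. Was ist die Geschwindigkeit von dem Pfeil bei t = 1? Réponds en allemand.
Wir haben die Geschwindigkeit v(t) = -5·t^4 - 4·t^3 - 12·t^2 - 4·t + 3. Durch Einsetzen von t = 1: v(1) = -22.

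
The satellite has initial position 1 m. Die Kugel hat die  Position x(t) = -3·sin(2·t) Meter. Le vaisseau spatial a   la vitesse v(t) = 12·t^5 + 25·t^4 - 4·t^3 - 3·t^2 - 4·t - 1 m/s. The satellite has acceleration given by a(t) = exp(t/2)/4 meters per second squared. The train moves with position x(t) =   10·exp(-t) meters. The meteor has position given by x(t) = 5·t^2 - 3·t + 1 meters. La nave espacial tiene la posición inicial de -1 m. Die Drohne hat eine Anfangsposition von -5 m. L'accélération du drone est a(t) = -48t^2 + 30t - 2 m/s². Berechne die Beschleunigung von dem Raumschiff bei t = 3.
Ausgehend von der Geschwindigkeit v(t) = 12·t^5 + 25·t^4 - 4·t^3 - 3·t^2 - 4·t - 1, nehmen wir 1 Ableitung. Mit d/dt von v(t) finden wir a(t) = 60·t^4 + 100·t^3 - 12·t^2 - 6·t - 4. Wir haben die Beschleunigung a(t) = 60·t^4 + 100·t^3 - 12·t^2 - 6·t - 4. Durch Einsetzen von t = 3: a(3) = 7430.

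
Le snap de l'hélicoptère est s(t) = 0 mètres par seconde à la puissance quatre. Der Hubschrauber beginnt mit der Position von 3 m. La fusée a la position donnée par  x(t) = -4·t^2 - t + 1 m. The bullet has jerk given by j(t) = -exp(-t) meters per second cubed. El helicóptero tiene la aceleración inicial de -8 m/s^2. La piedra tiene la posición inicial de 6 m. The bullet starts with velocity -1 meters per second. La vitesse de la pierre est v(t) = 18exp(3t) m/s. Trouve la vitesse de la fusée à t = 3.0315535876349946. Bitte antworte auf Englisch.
To solve this, we need to take 1 derivative of our position equation x(t) = -4·t^2 - t + 1. Taking d/dt of x(t), we find v(t) = -8·t - 1. Using v(t) = -8·t - 1 and substituting t = 3.0315535876349946, we find v = -25.2524287010800.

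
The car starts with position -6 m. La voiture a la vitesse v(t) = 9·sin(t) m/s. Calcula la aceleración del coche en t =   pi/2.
Debemos derivar nuestra ecuación de la velocidad v(t) = 9·sin(t) 1 vez. Derivando la velocidad, obtenemos la aceleración: a(t) = 9·cos(t). Usando a(t) = 9·cos(t) y sustituyendo t = pi/2, encontramos a = 0.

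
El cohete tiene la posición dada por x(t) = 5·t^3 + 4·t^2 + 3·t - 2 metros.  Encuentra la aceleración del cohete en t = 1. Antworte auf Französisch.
En partant de la position x(t) = 5·t^3 + 4·t^2 + 3·t - 2, nous prenons 2 dérivées. En dérivant la position, nous obtenons la vitesse: v(t) = 15·t^2 + 8·t + 3. En dérivant la vitesse, nous obtenons l'accélération: a(t) = 30·t + 8. De l'équation de l'accélération a(t) = 30·t + 8, nous substituons t = 1 pour obtenir a = 38.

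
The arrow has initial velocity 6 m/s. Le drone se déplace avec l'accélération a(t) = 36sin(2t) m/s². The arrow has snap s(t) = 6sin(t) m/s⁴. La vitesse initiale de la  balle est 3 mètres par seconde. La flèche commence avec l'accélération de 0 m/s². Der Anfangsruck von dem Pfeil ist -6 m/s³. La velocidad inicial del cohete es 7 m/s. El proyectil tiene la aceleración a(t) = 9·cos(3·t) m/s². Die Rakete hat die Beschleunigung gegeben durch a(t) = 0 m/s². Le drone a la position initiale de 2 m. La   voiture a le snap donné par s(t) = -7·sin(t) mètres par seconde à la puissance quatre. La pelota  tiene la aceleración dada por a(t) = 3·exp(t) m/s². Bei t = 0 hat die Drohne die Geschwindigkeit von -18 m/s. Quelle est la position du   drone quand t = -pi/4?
Pour résoudre ceci, nous devons prendre 2 primitives de notre équation de l'accélération a(t) = 36·sin(2·t). En prenant ∫a(t)dt et en appliquant v(0) = -18, nous trouvons v(t) = -18·cos(2·t). En prenant ∫v(t)dt et en appliquant x(0) = 2, nous trouvons x(t) = 2 - 9·sin(2·t). Nous avons la position x(t) = 2 - 9·sin(2·t). En substituant t = -pi/4: x(-pi/4) = 11.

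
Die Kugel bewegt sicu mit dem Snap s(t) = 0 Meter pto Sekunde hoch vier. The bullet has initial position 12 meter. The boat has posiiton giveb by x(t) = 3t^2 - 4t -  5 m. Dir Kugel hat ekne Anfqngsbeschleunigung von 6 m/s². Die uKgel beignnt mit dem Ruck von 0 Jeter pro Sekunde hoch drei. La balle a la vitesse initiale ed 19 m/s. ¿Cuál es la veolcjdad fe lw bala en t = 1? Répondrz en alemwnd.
Wir müssen das Integral unserer Gleichung für den Snap s(t) = 0 3-mal finden. Durch Integration von dem Snap und Verwendung der Anfangsbedingung j(0) = 0, erhalten wir j(t) = 0. Die Stammfunktion von dem Ruck, mit a(0) = 6, ergibt die Beschleunigung: a(t) = 6. Das Integral von der Beschleunigung, mit v(0) = 19, ergibt die Geschwindigkeit: v(t) = 6·t + 19. Mit v(t) = 6·t + 19 und Einsetzen von t = 1, finden wir v = 25.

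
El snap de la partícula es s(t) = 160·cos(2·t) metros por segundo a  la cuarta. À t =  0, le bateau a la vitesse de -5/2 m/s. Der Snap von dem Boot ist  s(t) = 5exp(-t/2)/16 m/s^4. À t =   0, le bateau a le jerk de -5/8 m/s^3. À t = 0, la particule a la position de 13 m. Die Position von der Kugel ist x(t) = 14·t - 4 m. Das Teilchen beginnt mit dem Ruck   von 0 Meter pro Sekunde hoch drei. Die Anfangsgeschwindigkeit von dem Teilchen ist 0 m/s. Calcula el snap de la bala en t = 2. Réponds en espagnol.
Partiendo de la posición x(t) = 14·t - 4, tomamos 4 derivadas. Derivando la posición, obtenemos la velocidad: v(t) = 14. La derivada de la velocidad da la aceleración: a(t) = 0. Tomando d/dt de a(t), encontramos j(t) = 0. La derivada de la sacudida da el snap: s(t) = 0. Usando s(t) = 0 y sustituyendo t = 2, encontramos s = 0.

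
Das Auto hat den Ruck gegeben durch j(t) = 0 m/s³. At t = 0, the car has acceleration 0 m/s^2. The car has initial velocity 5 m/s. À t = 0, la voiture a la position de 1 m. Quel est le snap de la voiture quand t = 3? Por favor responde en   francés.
En partant du jerk j(t) = 0, nous prenons 1 dérivée. En dérivant le jerk, nous obtenons le snap: s(t) = 0. De l'équation du snap s(t) = 0, nous substituons t = 3 pour obtenir s = 0.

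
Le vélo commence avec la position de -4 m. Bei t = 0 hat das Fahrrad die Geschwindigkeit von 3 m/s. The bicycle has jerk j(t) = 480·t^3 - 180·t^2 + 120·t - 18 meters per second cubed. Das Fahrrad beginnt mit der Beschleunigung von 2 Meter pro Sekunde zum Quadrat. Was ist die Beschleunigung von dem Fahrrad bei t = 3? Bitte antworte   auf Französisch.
Nous devons trouver l'intégrale de notre équation du jerk j(t) = 480·t^3 - 180·t^2 + 120·t - 18 1 fois. En intégrant le jerk et en utilisant la condition initiale a(0) = 2, nous obtenons a(t) = 120·t^4 - 60·t^3 + 60·t^2 - 18·t + 2. En utilisant a(t) = 120·t^4 - 60·t^3 + 60·t^2 - 18·t + 2 et en substituant t = 3, nous trouvons a = 8588.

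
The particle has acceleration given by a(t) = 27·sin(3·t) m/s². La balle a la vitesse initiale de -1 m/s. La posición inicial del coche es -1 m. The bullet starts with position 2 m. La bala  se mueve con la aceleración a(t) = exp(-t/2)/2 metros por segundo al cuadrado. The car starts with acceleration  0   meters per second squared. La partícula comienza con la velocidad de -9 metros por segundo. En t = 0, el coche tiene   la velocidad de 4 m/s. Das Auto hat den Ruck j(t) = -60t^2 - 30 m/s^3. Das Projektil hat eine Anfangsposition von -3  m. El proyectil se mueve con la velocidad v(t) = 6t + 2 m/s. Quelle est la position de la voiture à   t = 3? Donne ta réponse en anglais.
To solve this, we need to take 3 antiderivatives of our jerk equation j(t) = -60·t^2 - 30. Taking ∫j(t)dt and applying a(0) = 0, we find a(t) = -20·t^3 - 30·t. The integral of acceleration, with v(0) = 4, gives velocity: v(t) = -5·t^4 - 15·t^2 + 4. Integrating velocity and using the initial condition x(0) = -1, we get x(t) = -t^5 - 5·t^3 + 4·t - 1. We have position x(t) = -t^5 - 5·t^3 + 4·t - 1. Substituting t = 3: x(3) = -367.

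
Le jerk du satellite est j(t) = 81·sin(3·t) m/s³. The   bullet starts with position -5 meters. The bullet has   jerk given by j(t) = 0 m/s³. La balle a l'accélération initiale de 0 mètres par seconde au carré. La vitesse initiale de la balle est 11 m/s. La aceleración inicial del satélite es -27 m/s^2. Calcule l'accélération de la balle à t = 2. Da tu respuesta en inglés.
We must find the integral of our jerk equation j(t) = 0 1 time. The integral of jerk, with a(0) = 0, gives acceleration: a(t) = 0. Using a(t) = 0 and substituting t = 2, we find a = 0.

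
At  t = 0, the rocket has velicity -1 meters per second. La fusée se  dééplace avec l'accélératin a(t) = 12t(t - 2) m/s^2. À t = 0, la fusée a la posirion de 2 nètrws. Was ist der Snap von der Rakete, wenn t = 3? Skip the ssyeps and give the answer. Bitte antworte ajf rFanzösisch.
La réponse est 24.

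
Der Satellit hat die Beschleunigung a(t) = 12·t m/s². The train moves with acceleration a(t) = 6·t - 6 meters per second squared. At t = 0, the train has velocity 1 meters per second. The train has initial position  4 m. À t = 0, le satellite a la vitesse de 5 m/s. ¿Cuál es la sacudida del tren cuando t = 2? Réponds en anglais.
We must differentiate our acceleration equation a(t) = 6·t - 6 1 time. Differentiating acceleration, we get jerk: j(t) = 6. We have jerk j(t) = 6. Substituting t = 2: j(2) = 6.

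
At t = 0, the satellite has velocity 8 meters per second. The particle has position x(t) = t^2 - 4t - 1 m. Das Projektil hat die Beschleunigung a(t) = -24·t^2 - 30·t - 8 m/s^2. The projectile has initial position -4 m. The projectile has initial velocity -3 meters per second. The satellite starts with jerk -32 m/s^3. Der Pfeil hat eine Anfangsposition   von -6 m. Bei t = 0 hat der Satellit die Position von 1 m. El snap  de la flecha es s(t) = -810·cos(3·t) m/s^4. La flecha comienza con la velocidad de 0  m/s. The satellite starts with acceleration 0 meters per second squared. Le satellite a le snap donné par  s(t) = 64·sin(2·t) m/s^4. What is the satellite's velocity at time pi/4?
To solve this, we need to take 3 antiderivatives of our snap equation s(t) = 64·sin(2·t). Taking ∫s(t)dt and applying j(0) = -32, we find j(t) = -32·cos(2·t). The antiderivative of jerk, with a(0) = 0, gives acceleration: a(t) = -16·sin(2·t). Taking ∫a(t)dt and applying v(0) = 8, we find v(t) = 8·cos(2·t). Using v(t) = 8·cos(2·t) and substituting t = pi/4, we find v = 0.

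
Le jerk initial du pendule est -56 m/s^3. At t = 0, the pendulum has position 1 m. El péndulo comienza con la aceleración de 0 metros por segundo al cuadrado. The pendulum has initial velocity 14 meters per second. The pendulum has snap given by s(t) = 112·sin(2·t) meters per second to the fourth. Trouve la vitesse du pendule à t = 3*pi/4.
Pour résoudre ceci, nous devons prendre 3 intégrales de notre équation du snap s(t) = 112·sin(2·t). En intégrant le snap et en utilisant la condition initiale j(0) = -56, nous obtenons j(t) = -56·cos(2·t). La primitive du jerk, avec a(0) = 0, donne l'accélération: a(t) = -28·sin(2·t). L'intégrale de l'accélération est la vitesse. En utilisant v(0) = 14, nous obtenons v(t) = 14·cos(2·t). Nous avons la vitesse v(t) = 14·cos(2·t). En substituant t = 3*pi/4: v(3*pi/4) = 0.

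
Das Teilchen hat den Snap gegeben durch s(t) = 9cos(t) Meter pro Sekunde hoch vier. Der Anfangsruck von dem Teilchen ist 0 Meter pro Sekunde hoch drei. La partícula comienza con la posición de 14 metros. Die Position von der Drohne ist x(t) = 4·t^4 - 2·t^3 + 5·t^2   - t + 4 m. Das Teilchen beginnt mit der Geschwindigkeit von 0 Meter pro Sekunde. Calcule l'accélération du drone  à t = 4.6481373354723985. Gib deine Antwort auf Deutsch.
Um dies zu lösen, müssen wir 2 Ableitungen unserer Gleichung für die Position x(t) = 4·t^4 - 2·t^3 + 5·t^2 - t + 4 nehmen. Mit d/dt von x(t) finden wir v(t) = 16·t^3 - 6·t^2 + 10·t - 1. Mit d/dt von v(t) finden wir a(t) = 48·t^2 - 12·t + 10. Wir haben die Beschleunigung a(t) = 48·t^2 - 12·t + 10. Durch Einsetzen von t = 4.6481373354723985: a(4.6481373354723985) = 991.271025066129.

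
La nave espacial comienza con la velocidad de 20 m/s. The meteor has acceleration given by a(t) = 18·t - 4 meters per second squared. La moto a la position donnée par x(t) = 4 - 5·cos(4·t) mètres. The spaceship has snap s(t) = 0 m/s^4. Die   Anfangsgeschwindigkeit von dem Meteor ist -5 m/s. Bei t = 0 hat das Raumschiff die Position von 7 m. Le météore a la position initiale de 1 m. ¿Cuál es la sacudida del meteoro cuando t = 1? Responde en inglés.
Starting from acceleration a(t) = 18·t - 4, we take 1 derivative. Differentiating acceleration, we get jerk: j(t) = 18. From the given jerk equation j(t) = 18, we substitute t = 1 to get j = 18.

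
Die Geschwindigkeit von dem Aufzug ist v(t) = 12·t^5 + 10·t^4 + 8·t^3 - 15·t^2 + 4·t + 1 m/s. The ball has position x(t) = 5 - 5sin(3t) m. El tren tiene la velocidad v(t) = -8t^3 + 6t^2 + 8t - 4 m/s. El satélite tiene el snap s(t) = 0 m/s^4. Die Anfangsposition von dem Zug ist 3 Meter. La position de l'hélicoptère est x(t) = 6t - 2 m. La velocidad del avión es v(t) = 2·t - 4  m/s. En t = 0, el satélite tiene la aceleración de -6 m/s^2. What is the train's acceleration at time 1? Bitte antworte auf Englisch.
We must differentiate our velocity equation v(t) = -8·t^3 + 6·t^2 + 8·t - 4 1 time. The derivative of velocity gives acceleration: a(t) = -24·t^2 + 12·t + 8. Using a(t) = -24·t^2 + 12·t + 8 and substituting t = 1, we find a = -4.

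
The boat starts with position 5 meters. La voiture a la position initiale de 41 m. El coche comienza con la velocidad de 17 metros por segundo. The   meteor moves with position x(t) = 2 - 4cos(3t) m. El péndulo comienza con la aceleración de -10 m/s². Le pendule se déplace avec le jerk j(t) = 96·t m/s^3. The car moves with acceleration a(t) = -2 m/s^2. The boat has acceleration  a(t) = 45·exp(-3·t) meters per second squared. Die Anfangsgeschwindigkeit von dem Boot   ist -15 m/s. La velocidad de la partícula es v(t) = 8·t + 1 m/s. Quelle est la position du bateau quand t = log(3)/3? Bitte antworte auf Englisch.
Starting from acceleration a(t) = 45·exp(-3·t), we take 2 integrals. Finding the antiderivative of a(t) and using v(0) = -15: v(t) = -15·exp(-3·t). Taking ∫v(t)dt and applying x(0) = 5, we find x(t) = 5·exp(-3·t). Using x(t) = 5·exp(-3·t) and substituting t = log(3)/3, we find x = 5/3.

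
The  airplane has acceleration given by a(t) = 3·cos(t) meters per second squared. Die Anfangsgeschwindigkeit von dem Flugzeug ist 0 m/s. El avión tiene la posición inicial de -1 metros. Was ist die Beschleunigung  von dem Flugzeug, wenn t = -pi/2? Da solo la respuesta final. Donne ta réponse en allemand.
Die Beschleunigung bei t = -pi/2 ist a = 0.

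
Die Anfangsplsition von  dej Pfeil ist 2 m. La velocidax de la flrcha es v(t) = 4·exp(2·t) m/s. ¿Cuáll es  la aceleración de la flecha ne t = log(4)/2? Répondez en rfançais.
En partant de la vitesse v(t) = 4·exp(2·t), nous prenons 1 dérivée. En prenant d/dt de v(t), nous trouvons a(t) = 8·exp(2·t). De l'équation de l'accélération a(t) = 8·exp(2·t), nous substituons t = log(4)/2 pour obtenir a = 32.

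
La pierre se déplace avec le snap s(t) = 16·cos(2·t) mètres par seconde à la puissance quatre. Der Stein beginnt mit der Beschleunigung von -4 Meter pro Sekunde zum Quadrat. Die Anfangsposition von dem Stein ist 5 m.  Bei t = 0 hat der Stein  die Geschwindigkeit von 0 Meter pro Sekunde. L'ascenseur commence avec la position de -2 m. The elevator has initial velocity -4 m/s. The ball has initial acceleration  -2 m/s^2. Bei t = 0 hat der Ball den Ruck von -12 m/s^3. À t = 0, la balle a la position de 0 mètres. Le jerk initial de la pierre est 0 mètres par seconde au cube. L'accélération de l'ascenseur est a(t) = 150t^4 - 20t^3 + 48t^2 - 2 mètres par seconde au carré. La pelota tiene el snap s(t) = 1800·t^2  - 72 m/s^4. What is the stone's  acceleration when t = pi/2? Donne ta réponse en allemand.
Ausgehend von dem Snap s(t) = 16·cos(2·t), nehmen wir 2 Stammfunktionen. Mit ∫s(t)dt und Anwendung von j(0) = 0, finden wir j(t) = 8·sin(2·t). Mit ∫j(t)dt und Anwendung von a(0) = -4, finden wir a(t) = -4·cos(2·t). Aus der Gleichung für die Beschleunigung a(t) = -4·cos(2·t), setzen wir t = pi/2 ein und erhalten a = 4.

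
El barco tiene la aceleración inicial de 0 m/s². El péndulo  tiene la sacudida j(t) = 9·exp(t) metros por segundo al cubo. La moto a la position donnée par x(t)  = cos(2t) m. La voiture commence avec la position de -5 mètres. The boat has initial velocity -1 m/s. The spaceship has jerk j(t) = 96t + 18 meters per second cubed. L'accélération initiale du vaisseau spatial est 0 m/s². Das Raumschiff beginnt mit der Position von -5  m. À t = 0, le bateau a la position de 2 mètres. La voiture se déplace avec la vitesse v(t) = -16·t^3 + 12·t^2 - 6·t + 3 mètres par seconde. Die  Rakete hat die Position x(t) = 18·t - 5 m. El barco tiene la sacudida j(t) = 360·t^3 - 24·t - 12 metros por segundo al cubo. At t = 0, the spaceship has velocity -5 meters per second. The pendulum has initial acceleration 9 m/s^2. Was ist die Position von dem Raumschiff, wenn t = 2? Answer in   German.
Um dies zu lösen, müssen wir 3 Stammfunktionen unserer Gleichung für den Ruck j(t) = 96·t + 18 finden. Die Stammfunktion von dem Ruck, mit a(0) = 0, ergibt die Beschleunigung: a(t) = 6·t·(8·t + 3). Das Integral von der Beschleunigung ist die Geschwindigkeit. Mit v(0) = -5 erhalten wir v(t) = 16·t^3 + 9·t^2 - 5. Durch Integration von der Geschwindigkeit und Verwendung der Anfangsbedingung x(0) = -5, erhalten wir x(t) = 4·t^4 + 3·t^3 - 5·t - 5. Wir haben die Position x(t) = 4·t^4 + 3·t^3 - 5·t - 5. Durch Einsetzen von t = 2: x(2) = 73.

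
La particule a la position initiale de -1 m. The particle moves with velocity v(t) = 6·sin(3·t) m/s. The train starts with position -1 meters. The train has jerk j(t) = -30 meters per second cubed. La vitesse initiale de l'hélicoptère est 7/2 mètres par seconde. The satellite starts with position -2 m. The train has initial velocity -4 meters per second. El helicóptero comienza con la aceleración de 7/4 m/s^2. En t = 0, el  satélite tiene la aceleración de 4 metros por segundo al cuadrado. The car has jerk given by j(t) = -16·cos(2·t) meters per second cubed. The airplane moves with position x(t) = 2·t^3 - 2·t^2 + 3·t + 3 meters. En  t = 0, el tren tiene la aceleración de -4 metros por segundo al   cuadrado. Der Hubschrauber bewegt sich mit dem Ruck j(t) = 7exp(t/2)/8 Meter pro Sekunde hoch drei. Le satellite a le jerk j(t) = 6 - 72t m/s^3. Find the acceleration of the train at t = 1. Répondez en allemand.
Wir müssen unsere Gleichung für den Ruck j(t) = -30 1-mal integrieren. Mit ∫j(t)dt und Anwendung von a(0) = -4, finden wir a(t) = -30·t - 4. Aus der Gleichung für die Beschleunigung a(t) = -30·t - 4, setzen wir t = 1 ein und erhalten a = -34.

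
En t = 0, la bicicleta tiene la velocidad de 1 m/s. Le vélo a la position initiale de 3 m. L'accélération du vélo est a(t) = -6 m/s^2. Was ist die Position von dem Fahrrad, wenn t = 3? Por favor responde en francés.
Pour résoudre ceci, nous devons prendre 2 intégrales de notre équation de l'accélération a(t) = -6. La primitive de l'accélération est la vitesse. En utilisant v(0) = 1, nous obtenons v(t) = 1 - 6·t. La primitive de la vitesse, avec x(0) = 3, donne la position: x(t) = -3·t^2 + t + 3. Nous avons la position x(t) = -3·t^2 + t + 3. En substituant t = 3: x(3) = -21.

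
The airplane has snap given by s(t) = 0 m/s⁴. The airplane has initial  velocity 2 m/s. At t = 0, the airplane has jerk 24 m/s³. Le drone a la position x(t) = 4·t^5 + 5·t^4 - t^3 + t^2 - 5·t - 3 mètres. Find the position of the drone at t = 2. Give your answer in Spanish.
Tenemos la posición x(t) = 4·t^5 + 5·t^4 - t^3 + t^2 - 5·t - 3. Sustituyendo t = 2: x(2) = 191.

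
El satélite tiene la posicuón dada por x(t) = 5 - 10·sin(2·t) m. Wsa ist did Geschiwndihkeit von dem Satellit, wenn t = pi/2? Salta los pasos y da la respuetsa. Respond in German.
Bei t = pi/2, v = 20.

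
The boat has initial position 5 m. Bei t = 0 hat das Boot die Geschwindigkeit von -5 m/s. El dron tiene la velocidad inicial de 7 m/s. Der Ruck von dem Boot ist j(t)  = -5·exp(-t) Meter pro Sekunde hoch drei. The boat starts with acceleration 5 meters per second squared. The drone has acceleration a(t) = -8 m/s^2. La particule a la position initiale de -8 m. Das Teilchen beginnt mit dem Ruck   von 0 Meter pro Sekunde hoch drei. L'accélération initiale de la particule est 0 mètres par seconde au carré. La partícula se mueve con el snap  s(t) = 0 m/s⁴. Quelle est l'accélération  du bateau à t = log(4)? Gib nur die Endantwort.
À t = log(4), a = 5/4.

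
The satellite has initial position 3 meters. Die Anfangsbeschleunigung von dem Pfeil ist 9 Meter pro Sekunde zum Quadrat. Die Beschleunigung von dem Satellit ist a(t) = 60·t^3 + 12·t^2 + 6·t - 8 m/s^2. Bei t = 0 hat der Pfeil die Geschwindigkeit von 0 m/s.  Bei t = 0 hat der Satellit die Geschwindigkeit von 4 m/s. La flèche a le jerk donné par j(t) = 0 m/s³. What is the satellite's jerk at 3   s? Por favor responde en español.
Debemos derivar nuestra ecuación de la aceleración a(t) = 60·t^3 + 12·t^2 + 6·t - 8 1 vez. Tomando d/dt de a(t), encontramos j(t) = 180·t^2 + 24·t + 6. De la ecuación de la sacudida j(t) = 180·t^2 + 24·t + 6, sustituimos t = 3 para obtener j = 1698.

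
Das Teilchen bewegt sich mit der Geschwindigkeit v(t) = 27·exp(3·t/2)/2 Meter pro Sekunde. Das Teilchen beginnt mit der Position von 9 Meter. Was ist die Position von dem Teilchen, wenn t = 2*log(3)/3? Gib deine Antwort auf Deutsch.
Ausgehend von der Geschwindigkeit v(t) = 27·exp(3·t/2)/2, nehmen wir 1 Integral. Das Integral von der Geschwindigkeit, mit x(0) = 9, ergibt die Position: x(t) = 9·exp(3·t/2). Aus der Gleichung für die Position x(t) = 9·exp(3·t/2), setzen wir t = 2*log(3)/3 ein und erhalten x = 27.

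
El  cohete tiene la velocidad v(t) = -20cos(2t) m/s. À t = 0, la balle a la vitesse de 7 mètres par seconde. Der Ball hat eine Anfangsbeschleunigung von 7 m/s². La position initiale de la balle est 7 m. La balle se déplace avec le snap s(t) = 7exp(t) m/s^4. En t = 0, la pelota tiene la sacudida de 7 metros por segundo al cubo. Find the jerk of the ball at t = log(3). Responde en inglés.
To solve this, we need to take 1 integral of our snap equation s(t) = 7·exp(t). The integral of snap is jerk. Using j(0) = 7, we get j(t) = 7·exp(t). We have jerk j(t) = 7·exp(t). Substituting t = log(3): j(log(3)) = 21.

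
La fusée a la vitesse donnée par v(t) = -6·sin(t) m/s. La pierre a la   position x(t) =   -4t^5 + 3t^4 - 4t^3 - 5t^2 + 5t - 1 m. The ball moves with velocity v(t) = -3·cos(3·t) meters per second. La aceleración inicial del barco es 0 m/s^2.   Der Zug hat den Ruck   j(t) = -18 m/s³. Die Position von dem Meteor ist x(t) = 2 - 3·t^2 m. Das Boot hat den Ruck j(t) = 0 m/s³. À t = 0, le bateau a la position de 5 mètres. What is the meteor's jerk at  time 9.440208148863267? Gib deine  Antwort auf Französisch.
Pour résoudre ceci, nous devons prendre 3 dérivées de notre équation de la position x(t) = 2 - 3·t^2. En prenant d/dt de x(t), nous trouvons v(t) = -6·t. La dérivée de la vitesse donne l'accélération: a(t) = -6. La dérivée de l'accélération donne le jerk: j(t) = 0. Nous avons le jerk j(t) = 0. En substituant t = 9.440208148863267: j(9.440208148863267) = 0.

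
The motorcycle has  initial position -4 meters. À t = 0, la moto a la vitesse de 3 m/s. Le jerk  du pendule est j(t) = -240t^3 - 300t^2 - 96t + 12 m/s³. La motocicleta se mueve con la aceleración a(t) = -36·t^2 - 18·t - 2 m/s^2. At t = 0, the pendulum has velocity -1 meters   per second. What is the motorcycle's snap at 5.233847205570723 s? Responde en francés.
Nous devons dériver notre équation de l'accélération a(t) = -36·t^2 - 18·t - 2 2 fois. La dérivée de l'accélération donne le jerk: j(t) = -72·t - 18. En dérivant le jerk, nous obtenons le snap: s(t) = -72. En utilisant s(t) = -72 et en substituant t = 5.233847205570723, nous trouvons s = -72.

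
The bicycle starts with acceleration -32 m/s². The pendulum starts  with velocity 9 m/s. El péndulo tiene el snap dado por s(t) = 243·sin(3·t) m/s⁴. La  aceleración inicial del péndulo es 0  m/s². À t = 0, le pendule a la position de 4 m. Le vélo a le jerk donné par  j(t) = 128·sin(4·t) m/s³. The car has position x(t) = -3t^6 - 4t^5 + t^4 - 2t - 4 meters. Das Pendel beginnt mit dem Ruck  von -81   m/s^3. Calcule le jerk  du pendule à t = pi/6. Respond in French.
En partant du snap s(t) = 243·sin(3·t), nous prenons 1 intégrale. En intégrant le snap et en utilisant la condition initiale j(0) = -81, nous obtenons j(t) = -81·cos(3·t). En utilisant j(t) = -81·cos(3·t) et en substituant t = pi/6, nous trouvons j = 0.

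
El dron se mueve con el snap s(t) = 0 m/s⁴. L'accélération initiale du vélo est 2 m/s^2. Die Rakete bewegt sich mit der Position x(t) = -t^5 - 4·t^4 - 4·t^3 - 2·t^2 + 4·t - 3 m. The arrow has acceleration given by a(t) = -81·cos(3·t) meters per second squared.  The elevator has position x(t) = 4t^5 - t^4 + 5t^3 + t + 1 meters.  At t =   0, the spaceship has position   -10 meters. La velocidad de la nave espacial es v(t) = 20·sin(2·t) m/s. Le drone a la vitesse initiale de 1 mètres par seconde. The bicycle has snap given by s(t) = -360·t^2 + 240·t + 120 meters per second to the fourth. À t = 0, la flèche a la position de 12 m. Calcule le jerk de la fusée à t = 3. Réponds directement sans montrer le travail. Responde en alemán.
j(3) = -852.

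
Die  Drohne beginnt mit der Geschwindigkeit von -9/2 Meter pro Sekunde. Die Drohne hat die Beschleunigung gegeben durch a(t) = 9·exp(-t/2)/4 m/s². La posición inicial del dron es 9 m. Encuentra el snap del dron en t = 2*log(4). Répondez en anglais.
We must differentiate our acceleration equation a(t) = 9·exp(-t/2)/4 2 times. Taking d/dt of a(t), we find j(t) = -9·exp(-t/2)/8. The derivative of jerk gives snap: s(t) = 9·exp(-t/2)/16. Using s(t) = 9·exp(-t/2)/16 and substituting t = 2*log(4), we find s = 9/64.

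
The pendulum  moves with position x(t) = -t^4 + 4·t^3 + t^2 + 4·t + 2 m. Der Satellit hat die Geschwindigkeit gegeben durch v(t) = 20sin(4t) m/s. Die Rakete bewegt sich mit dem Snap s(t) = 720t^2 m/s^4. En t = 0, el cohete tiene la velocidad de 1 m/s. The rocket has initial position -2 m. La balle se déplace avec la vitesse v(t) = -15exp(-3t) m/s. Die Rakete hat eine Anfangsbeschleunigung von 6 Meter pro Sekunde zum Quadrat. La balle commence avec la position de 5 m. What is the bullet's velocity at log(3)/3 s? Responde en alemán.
Mit v(t) = -15·exp(-3·t) und Einsetzen von t = log(3)/3, finden wir v = -5.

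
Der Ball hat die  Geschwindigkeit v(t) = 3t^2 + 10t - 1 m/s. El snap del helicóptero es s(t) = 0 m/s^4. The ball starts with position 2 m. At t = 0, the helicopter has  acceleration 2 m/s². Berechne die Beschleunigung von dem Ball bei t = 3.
Wir müssen unsere Gleichung für die Geschwindigkeit v(t) = 3·t^2 + 10·t - 1 1-mal ableiten. Mit d/dt von v(t) finden wir a(t) = 6·t + 10. Aus der Gleichung für die Beschleunigung a(t) = 6·t + 10, setzen wir t = 3 ein und erhalten a = 28.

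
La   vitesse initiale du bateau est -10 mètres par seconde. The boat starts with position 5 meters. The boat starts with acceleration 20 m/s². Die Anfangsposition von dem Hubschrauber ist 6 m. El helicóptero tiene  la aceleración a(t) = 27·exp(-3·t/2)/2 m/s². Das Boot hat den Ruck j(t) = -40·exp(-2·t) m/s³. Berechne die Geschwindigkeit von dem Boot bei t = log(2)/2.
Wir müssen das Integral unserer Gleichung für den Ruck j(t) = -40·exp(-2·t) 2-mal finden. Durch Integration von dem Ruck und Verwendung der Anfangsbedingung a(0) = 20, erhalten wir a(t) = 20·exp(-2·t). Mit ∫a(t)dt und Anwendung von v(0) = -10, finden wir v(t) = -10·exp(-2·t). Wir haben die Geschwindigkeit v(t) = -10·exp(-2·t). Durch Einsetzen von t = log(2)/2: v(log(2)/2) = -5.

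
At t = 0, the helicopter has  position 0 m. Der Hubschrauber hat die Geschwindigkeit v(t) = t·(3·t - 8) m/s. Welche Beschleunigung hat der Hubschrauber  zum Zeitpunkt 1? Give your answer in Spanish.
Debemos derivar nuestra ecuación de la velocidad v(t) = t·(3·t - 8) 1 vez. Derivando la velocidad, obtenemos la aceleración: a(t) = 6·t - 8. Tenemos la aceleración a(t) = 6·t - 8. Sustituyendo t = 1: a(1) = -2.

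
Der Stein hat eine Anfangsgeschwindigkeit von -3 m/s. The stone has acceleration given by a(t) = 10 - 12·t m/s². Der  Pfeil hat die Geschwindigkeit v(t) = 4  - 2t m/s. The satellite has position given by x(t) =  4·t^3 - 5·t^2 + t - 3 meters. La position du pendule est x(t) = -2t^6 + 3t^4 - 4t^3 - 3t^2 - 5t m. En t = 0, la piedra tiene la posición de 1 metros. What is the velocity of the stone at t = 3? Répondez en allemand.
Wir müssen das Integral unserer Gleichung für die Beschleunigung a(t) = 10 - 12·t 1-mal finden. Das Integral von der Beschleunigung, mit v(0) = -3, ergibt die Geschwindigkeit: v(t) = -6·t^2 + 10·t - 3. Aus der Gleichung für die Geschwindigkeit v(t) = -6·t^2 + 10·t - 3, setzen wir t = 3 ein und erhalten v = -27.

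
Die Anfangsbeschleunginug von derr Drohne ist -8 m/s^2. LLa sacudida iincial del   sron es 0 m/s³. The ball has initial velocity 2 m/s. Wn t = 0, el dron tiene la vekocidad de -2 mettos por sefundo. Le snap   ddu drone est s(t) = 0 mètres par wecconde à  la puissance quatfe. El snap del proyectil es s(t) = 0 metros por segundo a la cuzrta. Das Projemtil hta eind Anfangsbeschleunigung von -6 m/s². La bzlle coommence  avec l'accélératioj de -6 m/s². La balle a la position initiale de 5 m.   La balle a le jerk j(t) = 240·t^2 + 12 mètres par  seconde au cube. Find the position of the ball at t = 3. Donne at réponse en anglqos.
To solve this, we need to take 3 antiderivatives of our jerk equation j(t) = 240·t^2 + 12. The integral of jerk is acceleration. Using a(0) = -6, we get a(t) = 80·t^3 + 12·t - 6. The antiderivative of acceleration is velocity. Using v(0) = 2, we get v(t) = 20·t^4 + 6·t^2 - 6·t + 2. Finding the integral of v(t) and using x(0) = 5: x(t) = 4·t^5 + 2·t^3 - 3·t^2 + 2·t + 5. Using x(t) = 4·t^5 + 2·t^3 - 3·t^2 + 2·t + 5 and substituting t = 3, we find x = 1010.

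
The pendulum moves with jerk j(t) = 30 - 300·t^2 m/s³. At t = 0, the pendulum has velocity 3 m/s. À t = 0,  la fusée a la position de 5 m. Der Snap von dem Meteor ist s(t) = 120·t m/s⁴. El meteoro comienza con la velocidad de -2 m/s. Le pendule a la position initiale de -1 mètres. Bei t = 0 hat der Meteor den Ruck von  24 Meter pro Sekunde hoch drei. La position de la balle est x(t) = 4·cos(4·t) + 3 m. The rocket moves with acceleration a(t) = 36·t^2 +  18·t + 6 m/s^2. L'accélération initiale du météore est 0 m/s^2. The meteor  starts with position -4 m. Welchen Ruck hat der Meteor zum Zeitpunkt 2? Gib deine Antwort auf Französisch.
Pour résoudre ceci, nous devons prendre 1 intégrale de notre équation du snap s(t) = 120·t. En intégrant le snap et en utilisant la condition initiale j(0) = 24, nous obtenons j(t) = 60·t^2 + 24. De l'équation du jerk j(t) = 60·t^2 + 24, nous substituons t = 2 pour obtenir j = 264.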